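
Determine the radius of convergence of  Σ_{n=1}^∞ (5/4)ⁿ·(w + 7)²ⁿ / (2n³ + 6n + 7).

R = 2√5/5

Ratio test: |a_{n+1}/a_n| = [(2n³ + 6n + 7)/(2(n+1)³ + 6(n+1) + 7)] · 5/4 → 5/4 as n → ∞.
Successive powers of (w + 7) differ by 2, so the series converges when |w + 7|² · 5/4 < 1, i.e. |w + 7| < √(4/5). So R = 2√5/5.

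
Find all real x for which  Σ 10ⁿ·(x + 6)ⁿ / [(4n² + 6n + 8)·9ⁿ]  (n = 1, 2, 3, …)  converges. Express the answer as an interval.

By the ratio test, |a_{n+1}/a_n| = [(4n² + 6n + 8)/(4(n+1)² + 6(n+1) + 8)] · 10/9 → 10/9.
Hence the series converges for |x + 6| < 1/(10/9) = 9/10, so the radius of convergence is 9/10.
Endpoint x = -51/10: the terms are on the order of 1/n², so the series converges absolutely by comparison with the p-series (p = 2 > 1).
Check x = -69/10: the terms are on the order of 1/n², so the series converges absolutely by comparison with the p-series (p = 2 > 1).

[-69/10, -51/10]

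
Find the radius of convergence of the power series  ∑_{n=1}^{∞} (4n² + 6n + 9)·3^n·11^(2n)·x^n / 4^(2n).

R = 16/363

By the ratio test, |a_{n+1}/a_n| = [(4(n+1)² + 6(n+1) + 9)/(4n² + 6n + 9)] · 3·121/16 → 363/16.
Convergence for |x| · 363/16 < 1, i.e. |x| < 16/363. So R = 16/363.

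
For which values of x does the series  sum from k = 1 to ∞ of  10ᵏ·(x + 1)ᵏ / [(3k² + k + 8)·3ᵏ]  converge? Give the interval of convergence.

[-13/10, -7/10]

By the ratio test, |a_{k+1}/a_k| = [(3k² + k + 8)/(3(k+1)² + (k+1) + 8)] · 10/3 → 10/3.
Hence the series converges for |x + 1| < 1/(10/3) = 3/10, so the radius of convergence is 3/10.
Endpoint x = -7/10: the terms are on the order of 1/k², so the series converges absolutely by comparison with the p-series (p = 2 > 1).
Check x = -13/10: absolute convergence follows by limit comparison with Σ 1/k².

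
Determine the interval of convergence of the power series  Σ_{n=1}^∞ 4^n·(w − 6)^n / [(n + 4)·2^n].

Apply the ratio test: |a_{n+1}| / |a_n| = [(n + 4)/((n+1) + 4)] · 4/2, which tends to 2 as n → ∞.
The series converges when 2 · |w − 6| < 1, giving R = 1/2.
At w = 13/2: the terms are asymptotic to a nonzero constant times 1/n, so the series diverges by limit comparison with Σ 1/n.
When w = 11/2, convergence follows from the alternating series test (terms decrease monotonically to 0).

[11/2, 13/2)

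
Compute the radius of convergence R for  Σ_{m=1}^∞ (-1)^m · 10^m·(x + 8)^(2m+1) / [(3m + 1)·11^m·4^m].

R = √110/5

Ratio test: |a_{m+1}/a_m| = [(3m + 1)/(3(m+1) + 1)] · 10/(11·4) → 5/22 as m → ∞.
Successive powers of (x + 8) differ by 2, so the series converges when |x + 8|² · 5/22 < 1, i.e. |x + 8| < √(22/5). So R = √110/5.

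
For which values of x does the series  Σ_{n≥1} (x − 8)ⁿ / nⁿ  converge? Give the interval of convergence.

(−∞, ∞)

By the Cauchy root test, |a_n|^(1/n) = 1/n → 0.
Since the n-th root of |a_n| tends to 0, the series converges for all real x; R = ∞.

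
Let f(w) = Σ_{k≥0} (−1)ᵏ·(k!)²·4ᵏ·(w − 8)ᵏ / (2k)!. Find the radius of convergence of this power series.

The ratio of consecutive coefficients is (k+1)²/[(2k+1)·(2k+2)] · 4 → 1.
Convergence for |w − 8| < 1, so R = 1.

R = 1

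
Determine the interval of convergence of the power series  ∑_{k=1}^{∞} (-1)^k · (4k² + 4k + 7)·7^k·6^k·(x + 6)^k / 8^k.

By the ratio test, |a_{k+1}/a_k| = [(4(k+1)² + 4(k+1) + 7)/(4k² + 4k + 7)] · 7·6/8 → 21/4.
The series converges when 21/4 · |x + 6| < 1, giving R = 4/21.
Endpoint x = -122/21: the terms do not tend to 0, so the series diverges.
When x = -130/21, the k-th term does not approach 0; divergence by the term test.

(-130/21, -122/21)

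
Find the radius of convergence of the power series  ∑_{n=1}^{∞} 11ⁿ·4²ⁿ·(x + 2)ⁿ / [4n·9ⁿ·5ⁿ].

R = 45/176

The ratio of consecutive coefficients is [4n/4(n+1)] · 11·16/(9·5) → 176/45.
Thus R = 1/(176/45) = 45/176.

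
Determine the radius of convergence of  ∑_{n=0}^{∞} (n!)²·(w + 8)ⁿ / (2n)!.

By the ratio test, |a_{n+1}/a_n| = (n+1)²/[(2n+1)·(2n+2)] → 1/4.
Convergence for |w + 8| · 1/4 < 1, i.e. |w + 8| < 4. So R = 4.

R = 4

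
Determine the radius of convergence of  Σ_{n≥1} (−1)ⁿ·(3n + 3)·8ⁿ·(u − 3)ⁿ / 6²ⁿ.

R = 9/2

The ratio of consecutive coefficients is [(3(n+1) + 3)/(3n + 3)] · 8/36 → 2/9.
Convergence for |u − 3| · 2/9 < 1, i.e. |u − 3| < 9/2. So R = 9/2.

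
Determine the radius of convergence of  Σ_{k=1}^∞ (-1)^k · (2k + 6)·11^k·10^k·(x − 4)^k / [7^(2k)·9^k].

R = 441/110

Ratio test: |a_{k+1}/a_k| = [(2(k+1) + 6)/(2k + 6)] · 11·10/(49·9) → 110/441 as k → ∞.
The series converges when 110/441 · |x − 4| < 1, giving R = 441/110.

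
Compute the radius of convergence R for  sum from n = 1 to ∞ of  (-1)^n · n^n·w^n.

R = 0

By the Cauchy root test, |a_n|^(1/n) = n → ∞.
The root grows without bound, so R = 0 (convergence only at w = 0).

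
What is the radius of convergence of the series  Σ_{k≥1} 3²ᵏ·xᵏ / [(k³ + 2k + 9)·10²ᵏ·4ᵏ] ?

R = 400/9

Apply the ratio test: |a_{k+1}| / |a_k| = [(k³ + 2k + 9)/((k+1)³ + 2(k+1) + 9)] · 9/(100·4), which tends to 9/400 as k → ∞.
Thus R = 1/(9/400) = 400/9.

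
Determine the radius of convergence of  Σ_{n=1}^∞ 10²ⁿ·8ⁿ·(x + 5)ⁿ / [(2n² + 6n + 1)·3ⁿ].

R = 3/800

Ratio test: |a_{n+1}/a_n| = [(2n² + 6n + 1)/(2(n+1)² + 6(n+1) + 1)] · 100·8/3 → 800/3 as n → ∞.
Hence the series converges for |x + 5| < 1/(800/3) = 3/800, so the radius of convergence is 3/800.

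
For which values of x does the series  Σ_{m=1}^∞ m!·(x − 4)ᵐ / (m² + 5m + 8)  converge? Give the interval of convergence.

{4}

The ratio of consecutive coefficients is (m+1) · (m² + 5m + 8)/((m+1)² + 5(m+1) + 8) → ∞.
Since the ratio → ∞, the series diverges for every x ≠ 4, and R = 0.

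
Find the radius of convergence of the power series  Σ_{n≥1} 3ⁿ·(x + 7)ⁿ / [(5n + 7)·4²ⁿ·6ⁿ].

Ratio test: |a_{n+1}/a_n| = [(5n + 7)/(5(n+1) + 7)] · 3/(16·6) → 1/32 as n → ∞.
The series converges when 1/32 · |x + 7| < 1, giving R = 32.

R = 32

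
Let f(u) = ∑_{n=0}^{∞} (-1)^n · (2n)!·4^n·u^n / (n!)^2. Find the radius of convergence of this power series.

Ratio test: |a_{n+1}/a_n| = (2n+1)·(2n+2)/(n+1)² · 4 → 16 as n → ∞.
The series converges when 16 · |u| < 1, giving R = 1/16.

R = 1/16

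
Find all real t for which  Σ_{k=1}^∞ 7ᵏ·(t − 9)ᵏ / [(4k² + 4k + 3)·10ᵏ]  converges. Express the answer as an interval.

[53/7, 73/7]

Apply the ratio test: |a_{k+1}| / |a_k| = [(4k² + 4k + 3)/(4(k+1)² + 4(k+1) + 3)] · 7/10, which tends to 7/10 as k → ∞.
Thus R = 1/(7/10) = 10/7.
Endpoint t = 73/7: the terms are on the order of 1/k², so the series converges absolutely by comparison with the p-series (p = 2 > 1).
At t = 53/7: the terms are on the order of 1/k², so the series converges absolutely by comparison with the p-series (p = 2 > 1).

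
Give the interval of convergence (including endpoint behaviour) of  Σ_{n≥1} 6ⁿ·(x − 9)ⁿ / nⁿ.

By the Cauchy root test, |a_n|^(1/n) = 6/n → 0.
The limit is 0 for every x, so R = ∞.

(−∞, ∞)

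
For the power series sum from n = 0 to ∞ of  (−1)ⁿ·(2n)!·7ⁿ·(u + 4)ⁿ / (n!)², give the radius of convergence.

By the ratio test, |a_{n+1}/a_n| = (2n+1)·(2n+2)/(n+1)² · 7 → 28.
Convergence for |u + 4| · 28 < 1, i.e. |u + 4| < 1/28. So R = 1/28.

R = 1/28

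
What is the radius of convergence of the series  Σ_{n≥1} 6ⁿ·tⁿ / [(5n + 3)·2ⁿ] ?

The ratio of consecutive coefficients is [(5n + 3)/(5(n+1) + 3)] · 6/2 → 3.
The series converges when 3 · |t| < 1, giving R = 1/3.

R = 1/3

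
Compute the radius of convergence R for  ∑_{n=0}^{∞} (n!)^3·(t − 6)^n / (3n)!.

By the ratio test, |a_{n+1}/a_n| = (n+1)³/[(3n+1)·(3n+2)·(3n+3)] → 1/27.
Thus R = 1/(1/27) = 27.

R = 27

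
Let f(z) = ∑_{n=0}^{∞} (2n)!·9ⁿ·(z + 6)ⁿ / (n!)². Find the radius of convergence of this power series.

The ratio of consecutive coefficients is (2n+1)·(2n+2)/(n+1)² · 9 → 36.
The series converges when 36 · |z + 6| < 1, giving R = 1/36.

R = 1/36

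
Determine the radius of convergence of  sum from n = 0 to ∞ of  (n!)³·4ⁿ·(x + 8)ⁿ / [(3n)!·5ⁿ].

Ratio test: |a_{n+1}/a_n| = (n+1)³/[(3n+1)·(3n+2)·(3n+3)] · 4/5 → 4/135 as n → ∞.
Convergence for |x + 8| · 4/135 < 1, i.e. |x + 8| < 135/4. So R = 135/4.

R = 135/4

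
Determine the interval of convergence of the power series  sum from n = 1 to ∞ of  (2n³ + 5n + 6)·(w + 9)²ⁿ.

Apply the ratio test: |a_{n+1}| / |a_n| = (2(n+1)³ + 5(n+1) + 6)/(2n³ + 5n + 6), which tends to 1 as n → ∞.
Writing y = (w + 9)², the series in y has radius 1, so |w + 9| < √(1) = 1 and R = 1.
When w = -8, the terms have absolute value of order n³, which does not tend to 0, so the series diverges by the divergence test.
When w = -10, the n-th term does not approach 0; divergence by the term test.

(-10, -8)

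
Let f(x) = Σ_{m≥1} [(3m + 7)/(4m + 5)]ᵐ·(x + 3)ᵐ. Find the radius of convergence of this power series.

By the Cauchy root test, |a_m|^(1/m) = (3m + 7)/(4m + 5) → 3/4.
Thus R = 1/(3/4) = 4/3.

R = 4/3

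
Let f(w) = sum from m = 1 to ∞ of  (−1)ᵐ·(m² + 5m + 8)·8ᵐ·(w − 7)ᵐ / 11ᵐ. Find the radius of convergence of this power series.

R = 11/8

Apply the ratio test: |a_{m+1}| / |a_m| = [((m+1)² + 5(m+1) + 8)/(m² + 5m + 8)] · 8/11, which tends to 8/11 as m → ∞.
The series converges when 8/11 · |w − 7| < 1, giving R = 11/8.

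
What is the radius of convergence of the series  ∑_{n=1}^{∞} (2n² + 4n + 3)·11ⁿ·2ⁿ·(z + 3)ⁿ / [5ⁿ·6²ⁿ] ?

R = 90/11

Apply the ratio test: |a_{n+1}| / |a_n| = [(2(n+1)² + 4(n+1) + 3)/(2n² + 4n + 3)] · 11·2/(5·36), which tends to 11/90 as n → ∞.
Convergence for |z + 3| · 11/90 < 1, i.e. |z + 3| < 90/11. So R = 90/11.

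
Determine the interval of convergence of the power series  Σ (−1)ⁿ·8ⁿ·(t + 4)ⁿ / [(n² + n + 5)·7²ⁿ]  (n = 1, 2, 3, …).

[-81/8, 17/8]

The ratio of consecutive coefficients is [(n² + n + 5)/((n+1)² + (n+1) + 5)] · 8/49 → 8/49.
Hence the series converges for |t + 4| < 1/(8/49) = 49/8, so the radius of convergence is 49/8.
Endpoint t = 17/8: the series is dominated by a constant times Σ 1/n², which converges (p = 2 > 1).
Check t = -81/8: the terms are on the order of 1/n², so the series converges absolutely by comparison with the p-series (p = 2 > 1).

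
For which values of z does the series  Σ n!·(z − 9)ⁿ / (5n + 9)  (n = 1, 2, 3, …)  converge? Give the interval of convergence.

By the ratio test, |a_{n+1}/a_n| = (n+1) · (5n + 9)/(5(n+1) + 9) → ∞.
Since the ratio → ∞, the series diverges for every z ≠ 9, and R = 0.

{9}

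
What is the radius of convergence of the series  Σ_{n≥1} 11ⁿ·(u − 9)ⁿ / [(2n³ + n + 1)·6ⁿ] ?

R = 6/11

The ratio of consecutive coefficients is [(2n³ + n + 1)/(2(n+1)³ + (n+1) + 1)] · 11/6 → 11/6.
Hence the series converges for |u − 9| < 1/(11/6) = 6/11, so the radius of convergence is 6/11.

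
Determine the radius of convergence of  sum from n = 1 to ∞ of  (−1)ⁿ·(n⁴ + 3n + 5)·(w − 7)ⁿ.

R = 1

Ratio test: |a_{n+1}/a_n| = ((n+1)⁴ + 3(n+1) + 5)/(n⁴ + 3n + 5) → 1 as n → ∞.
Convergence for |w − 7| < 1, so R = 1.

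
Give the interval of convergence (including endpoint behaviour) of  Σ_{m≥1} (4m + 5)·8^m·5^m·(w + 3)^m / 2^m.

(-61/20, -59/20)

Apply the ratio test: |a_{m+1}| / |a_m| = [(4(m+1) + 5)/(4m + 5)] · 8·5/2, which tends to 20 as m → ∞.
The series converges when 20 · |w + 3| < 1, giving R = 1/20.
When w = -59/20, the terms do not tend to 0, so the series diverges.
Check w = -61/20: the m-th term does not approach 0; divergence by the term test.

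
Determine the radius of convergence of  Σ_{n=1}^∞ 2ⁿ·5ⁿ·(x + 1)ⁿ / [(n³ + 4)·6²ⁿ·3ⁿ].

R = 54/5

The ratio of consecutive coefficients is [(n³ + 4)/((n+1)³ + 4)] · 2·5/(36·3) → 5/54.
The series converges when 5/54 · |x + 1| < 1, giving R = 54/5.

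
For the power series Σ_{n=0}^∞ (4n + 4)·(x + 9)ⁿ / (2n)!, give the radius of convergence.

Ratio test: |a_{n+1}/a_n| = (4(n+1) + 4)/(4n + 4) · 1/[(2n+1)·(2n+2)] → 0 as n → ∞.
The ratio tends to 0 regardless of x, hence R = ∞.

R = ∞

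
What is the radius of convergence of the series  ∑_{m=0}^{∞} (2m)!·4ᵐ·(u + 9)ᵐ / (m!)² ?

R = 1/16

Ratio test: |a_{m+1}/a_m| = (2m+1)·(2m+2)/(m+1)² · 4 → 16 as m → ∞.
Convergence for |u + 9| · 16 < 1, i.e. |u + 9| < 1/16. So R = 1/16.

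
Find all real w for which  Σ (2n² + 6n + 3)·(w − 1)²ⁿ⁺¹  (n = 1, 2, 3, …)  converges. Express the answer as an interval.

(0, 2)

Apply the ratio test: |a_{n+1}| / |a_n| = (2(n+1)² + 6(n+1) + 3)/(2n² + 6n + 3), which tends to 1 as n → ∞.
Successive powers of (w − 1) differ by 2, so the series converges when |w − 1|² · 1 < 1, i.e. |w − 1| < √(1) = 1. So R = 1.
At w = 2: the terms have absolute value of order n², which does not tend to 0, so the series diverges by the divergence test.
When w = 0, the terms do not tend to 0, so the series diverges.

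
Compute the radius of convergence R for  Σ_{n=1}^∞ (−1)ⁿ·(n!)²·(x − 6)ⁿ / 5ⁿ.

The ratio of consecutive coefficients is (n+1)² · 1/5 → ∞.
The terms grow without bound for any (x − 6) ≠ 0, so R = 0 (convergence only at x = 6).

R = 0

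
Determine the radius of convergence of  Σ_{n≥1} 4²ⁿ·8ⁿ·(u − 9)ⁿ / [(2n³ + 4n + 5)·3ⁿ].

R = 3/128

The ratio of consecutive coefficients is [(2n³ + 4n + 5)/(2(n+1)³ + 4(n+1) + 5)] · 16·8/3 → 128/3.
Convergence for |u − 9| · 128/3 < 1, i.e. |u − 9| < 3/128. So R = 3/128.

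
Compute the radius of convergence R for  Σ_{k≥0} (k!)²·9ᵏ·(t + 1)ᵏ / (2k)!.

The ratio of consecutive coefficients is (k+1)²/[(2k+1)·(2k+2)] · 9 → 9/4.
The series converges when 9/4 · |t + 1| < 1, giving R = 4/9.

R = 4/9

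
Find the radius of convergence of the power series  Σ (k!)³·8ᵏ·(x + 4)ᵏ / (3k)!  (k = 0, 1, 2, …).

By the ratio test, |a_{k+1}/a_k| = (k+1)³/[(3k+1)·(3k+2)·(3k+3)] · 8 → 8/27.
Hence the series converges for |x + 4| < 1/(8/27) = 27/8, so the radius of convergence is 27/8.

R = 27/8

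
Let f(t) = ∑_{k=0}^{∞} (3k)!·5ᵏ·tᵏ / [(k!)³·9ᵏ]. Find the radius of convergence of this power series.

Ratio test: |a_{k+1}/a_k| = (3k+1)·(3k+2)·(3k+3)/(k+1)³ · 5/9 → 15 as k → ∞.
Hence the series converges for |t| < 1/(15) = 1/15, so the radius of convergence is 1/15.

R = 1/15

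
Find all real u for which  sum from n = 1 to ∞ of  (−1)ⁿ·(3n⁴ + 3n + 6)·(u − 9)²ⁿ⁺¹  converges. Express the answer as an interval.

The ratio of consecutive coefficients is (3(n+1)⁴ + 3(n+1) + 6)/(3n⁴ + 3n + 6) → 1.
Since the exponent of (u − 9) increases by 2 each term, convergence requires |u − 9|² < 1, hence R = 1.
At u = 10: the n-th term does not approach 0; divergence by the term test.
At u = 8: the n-th term does not approach 0; divergence by the term test.

(8, 10)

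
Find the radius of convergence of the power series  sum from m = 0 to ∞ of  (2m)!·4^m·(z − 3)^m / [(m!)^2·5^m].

Apply the ratio test: |a_{m+1}| / |a_m| = (2m+1)·(2m+2)/(m+1)² · 4/5, which tends to 16/5 as m → ∞.
Hence the series converges for |z − 3| < 1/(16/5) = 5/16, so the radius of convergence is 5/16.

R = 5/16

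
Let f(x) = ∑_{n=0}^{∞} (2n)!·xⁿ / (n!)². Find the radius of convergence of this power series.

The ratio of consecutive coefficients is (2n+1)·(2n+2)/(n+1)² → 4.
Thus R = 1/(4) = 1/4.

R = 1/4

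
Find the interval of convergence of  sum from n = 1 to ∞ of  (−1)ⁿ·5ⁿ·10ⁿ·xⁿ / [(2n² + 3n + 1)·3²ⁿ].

[-9/50, 9/50]

By the ratio test, |a_{n+1}/a_n| = [(2n² + 3n + 1)/(2(n+1)² + 3(n+1) + 1)] · 5·10/9 → 50/9.
Convergence for |x| · 50/9 < 1, i.e. |x| < 9/50. So R = 9/50.
When x = 9/50, the series is dominated by a constant times Σ 1/n², which converges (p = 2 > 1).
At x = -9/50: absolute convergence follows by limit comparison with Σ 1/n².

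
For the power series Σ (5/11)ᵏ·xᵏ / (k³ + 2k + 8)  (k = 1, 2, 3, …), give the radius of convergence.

By the ratio test, |a_{k+1}/a_k| = [(k³ + 2k + 8)/((k+1)³ + 2(k+1) + 8)] · 5/11 → 5/11.
The series converges when 5/11 · |x| < 1, giving R = 11/5.

R = 11/5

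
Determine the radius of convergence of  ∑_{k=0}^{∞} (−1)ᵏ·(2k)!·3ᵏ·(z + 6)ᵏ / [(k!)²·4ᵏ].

R = 1/3

The ratio of consecutive coefficients is (2k+1)·(2k+2)/(k+1)² · 3/4 → 3.
Convergence for |z + 6| · 3 < 1, i.e. |z + 6| < 1/3. So R = 1/3.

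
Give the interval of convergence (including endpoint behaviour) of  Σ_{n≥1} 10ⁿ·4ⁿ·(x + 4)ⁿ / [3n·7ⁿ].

[-167/40, -153/40)

Apply the ratio test: |a_{n+1}| / |a_n| = [3n/3(n+1)] · 10·4/7, which tends to 40/7 as n → ∞.
Convergence for |x + 4| · 40/7 < 1, i.e. |x + 4| < 7/40. So R = 7/40.
Check x = -153/40: the terms are asymptotic to a nonzero constant times 1/n, so the series diverges by limit comparison with Σ 1/n.
At x = -167/40: an alternating series whose terms decrease to 0 in absolute value, so it converges by the Leibniz criterion.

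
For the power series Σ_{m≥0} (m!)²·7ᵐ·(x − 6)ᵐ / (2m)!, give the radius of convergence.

Apply the ratio test: |a_{m+1}| / |a_m| = (m+1)²/[(2m+1)·(2m+2)] · 7, which tends to 7/4 as m → ∞.
Hence the series converges for |x − 6| < 1/(7/4) = 4/7, so the radius of convergence is 4/7.

R = 4/7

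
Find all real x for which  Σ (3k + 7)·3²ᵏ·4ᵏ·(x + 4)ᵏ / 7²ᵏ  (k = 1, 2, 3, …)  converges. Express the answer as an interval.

(-193/36, -95/36)

Ratio test: |a_{k+1}/a_k| = [(3(k+1) + 7)/(3k + 7)] · 9·4/49 → 36/49 as k → ∞.
Hence the series converges for |x + 4| < 1/(36/49) = 49/36, so the radius of convergence is 49/36.
Check x = -95/36: the terms have absolute value of order k, which does not tend to 0, so the series diverges by the divergence test.
At x = -193/36: the terms do not tend to 0, so the series diverges.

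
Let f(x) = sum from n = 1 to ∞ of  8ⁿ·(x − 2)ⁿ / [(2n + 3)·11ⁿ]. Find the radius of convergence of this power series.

By the ratio test, |a_{n+1}/a_n| = [(2n + 3)/(2(n+1) + 3)] · 8/11 → 8/11.
Thus R = 1/(8/11) = 11/8.

R = 11/8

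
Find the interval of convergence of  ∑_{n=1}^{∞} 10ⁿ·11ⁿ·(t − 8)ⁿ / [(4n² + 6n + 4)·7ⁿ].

By the ratio test, |a_{n+1}/a_n| = [(4n² + 6n + 4)/(4(n+1)² + 6(n+1) + 4)] · 10·11/7 → 110/7.
Thus R = 1/(110/7) = 7/110.
Endpoint t = 887/110: the series is dominated by a constant times Σ 1/n², which converges (p = 2 > 1).
At t = 873/110: the series is dominated by a constant times Σ 1/n², which converges (p = 2 > 1).

[873/110, 887/110]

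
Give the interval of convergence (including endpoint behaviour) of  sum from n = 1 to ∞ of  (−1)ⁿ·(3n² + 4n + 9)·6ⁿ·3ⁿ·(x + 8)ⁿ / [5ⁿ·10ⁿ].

(-97/9, -47/9)

Ratio test: |a_{n+1}/a_n| = [(3(n+1)² + 4(n+1) + 9)/(3n² + 4n + 9)] · 6·3/(5·10) → 9/25 as n → ∞.
The series converges when 9/25 · |x + 8| < 1, giving R = 25/9.
Endpoint x = -47/9: the n-th term does not approach 0; divergence by the term test.
Check x = -97/9: the terms have absolute value of order n², which does not tend to 0, so the series diverges by the divergence test.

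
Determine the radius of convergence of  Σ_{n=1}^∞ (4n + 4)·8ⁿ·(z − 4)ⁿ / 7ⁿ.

R = 7/8

Apply the ratio test: |a_{n+1}| / |a_n| = [(4(n+1) + 4)/(4n + 4)] · 8/7, which tends to 8/7 as n → ∞.
Thus R = 1/(8/7) = 7/8.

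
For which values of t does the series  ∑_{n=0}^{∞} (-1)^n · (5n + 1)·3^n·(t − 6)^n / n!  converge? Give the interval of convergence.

Apply the ratio test: |a_{n+1}| / |a_n| = (5(n+1) + 1)/(5n + 1) · 3 · 1/(n+1), which tends to 0 as n → ∞.
Since the limit is 0 < 1 for every t, the series converges on all of ℝ and R = ∞.

(−∞, ∞)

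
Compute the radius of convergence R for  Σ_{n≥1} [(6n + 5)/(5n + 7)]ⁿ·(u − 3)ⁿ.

R = 5/6

By the Cauchy root test, |a_n|^(1/n) = (6n + 5)/(5n + 7) → 6/5.
Thus R = 1/(6/5) = 5/6.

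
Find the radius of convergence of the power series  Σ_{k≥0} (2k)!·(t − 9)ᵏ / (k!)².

R = 1/4

Ratio test: |a_{k+1}/a_k| = (2k+1)·(2k+2)/(k+1)² → 4 as k → ∞.
Convergence for |t − 9| · 4 < 1, i.e. |t − 9| < 1/4. So R = 1/4.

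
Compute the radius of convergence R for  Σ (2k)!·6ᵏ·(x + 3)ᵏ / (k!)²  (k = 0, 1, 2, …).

By the ratio test, |a_{k+1}/a_k| = (2k+1)·(2k+2)/(k+1)² · 6 → 24.
Convergence for |x + 3| · 24 < 1, i.e. |x + 3| < 1/24. So R = 1/24.

R = 1/24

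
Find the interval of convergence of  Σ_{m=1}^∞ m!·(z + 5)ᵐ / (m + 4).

{-5}

Apply the ratio test: |a_{m+1}| / |a_m| = (m+1) · (m + 4)/((m+1) + 4), which tends to ∞ as m → ∞.
The terms grow without bound for any (z + 5) ≠ 0, so R = 0 (convergence only at z = -5).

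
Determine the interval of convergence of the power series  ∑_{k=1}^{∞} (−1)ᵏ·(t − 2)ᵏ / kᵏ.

(−∞, ∞)

Applying the root test, |a_k|^(1/k) = 1/k → 0.
Since the k-th root of |a_k| tends to 0, the series converges for all real t; R = ∞.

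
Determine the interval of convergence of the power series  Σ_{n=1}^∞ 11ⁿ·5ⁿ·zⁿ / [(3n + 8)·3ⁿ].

By the ratio test, |a_{n+1}/a_n| = [(3n + 8)/(3(n+1) + 8)] · 11·5/3 → 55/3.
Hence the series converges for |z| < 1/(55/3) = 3/55, so the radius of convergence is 3/55.
Endpoint z = 3/55: the terms behave like c/n; limit comparison with the harmonic series gives divergence.
Check z = -3/55: convergence follows from the alternating series test (terms decrease monotonically to 0).

[-3/55, 3/55)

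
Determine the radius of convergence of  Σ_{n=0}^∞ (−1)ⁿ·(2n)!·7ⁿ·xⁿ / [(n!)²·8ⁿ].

R = 2/7

Ratio test: |a_{n+1}/a_n| = (2n+1)·(2n+2)/(n+1)² · 7/8 → 7/2 as n → ∞.
Convergence for |x| · 7/2 < 1, i.e. |x| < 2/7. So R = 2/7.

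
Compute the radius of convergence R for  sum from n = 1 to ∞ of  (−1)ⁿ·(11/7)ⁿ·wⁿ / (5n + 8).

The ratio of consecutive coefficients is [(5n + 8)/(5(n+1) + 8)] · 11/7 → 11/7.
Convergence for |w| · 11/7 < 1, i.e. |w| < 7/11. So R = 7/11.

R = 7/11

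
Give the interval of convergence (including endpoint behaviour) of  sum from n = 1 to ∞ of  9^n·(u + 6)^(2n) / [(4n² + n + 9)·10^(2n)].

Ratio test: |a_{n+1}/a_n| = [(4n² + n + 9)/(4(n+1)² + (n+1) + 9)] · 9/100 → 9/100 as n → ∞.
Writing y = (u + 6)², the series in y has radius 100/9, so |u + 6| < √(100/9) = 10/3 and R = 10/3.
When u = -8/3, the terms are on the order of 1/n², so the series converges absolutely by comparison with the p-series (p = 2 > 1).
Endpoint u = -28/3: absolute convergence follows by limit comparison with Σ 1/n².

[-28/3, -8/3]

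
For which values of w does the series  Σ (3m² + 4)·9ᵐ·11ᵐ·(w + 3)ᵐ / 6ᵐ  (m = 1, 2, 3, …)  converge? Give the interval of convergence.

(-101/33, -97/33)

Ratio test: |a_{m+1}/a_m| = [(3(m+1)² + 4)/(3m² + 4)] · 9·11/6 → 33/2 as m → ∞.
Thus R = 1/(33/2) = 2/33.
At w = -97/33: the terms have absolute value of order m², which does not tend to 0, so the series diverges by the divergence test.
At w = -101/33: the terms do not tend to 0, so the series diverges.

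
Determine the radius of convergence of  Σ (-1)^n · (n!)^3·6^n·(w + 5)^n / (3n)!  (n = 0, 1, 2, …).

R = 9/2

By the ratio test, |a_{n+1}/a_n| = (n+1)³/[(3n+1)·(3n+2)·(3n+3)] · 6 → 2/9.
Convergence for |w + 5| · 2/9 < 1, i.e. |w + 5| < 9/2. So R = 9/2.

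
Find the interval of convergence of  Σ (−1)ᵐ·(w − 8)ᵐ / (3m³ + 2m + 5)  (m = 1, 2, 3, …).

[7, 9]

Ratio test: |a_{m+1}/a_m| = (3m³ + 2m + 5)/(3(m+1)³ + 2(m+1) + 5) → 1 as m → ∞.
Hence R = 1.
When w = 9, the terms are on the order of 1/m³, so the series converges absolutely by comparison with the p-series (p = 3 > 1).
When w = 7, absolute convergence follows by limit comparison with Σ 1/m³.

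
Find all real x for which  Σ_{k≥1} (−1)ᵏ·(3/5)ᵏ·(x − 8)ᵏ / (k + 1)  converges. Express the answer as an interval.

(19/3, 29/3]

Ratio test: |a_{k+1}/a_k| = [(k + 1)/((k+1) + 1)] · 3/5 → 3/5 as k → ∞.
Hence the series converges for |x − 8| < 1/(3/5) = 5/3, so the radius of convergence is 5/3.
When x = 29/3, an alternating series whose terms decrease to 0 in absolute value, so it converges by the Leibniz criterion.
When x = 19/3, the terms behave like c/k; limit comparison with the harmonic series gives divergence.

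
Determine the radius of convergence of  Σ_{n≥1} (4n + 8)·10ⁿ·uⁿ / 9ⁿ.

R = 9/10

The ratio of consecutive coefficients is [(4(n+1) + 8)/(4n + 8)] · 10/9 → 10/9.
Hence the series converges for |u| < 1/(10/9) = 9/10, so the radius of convergence is 9/10.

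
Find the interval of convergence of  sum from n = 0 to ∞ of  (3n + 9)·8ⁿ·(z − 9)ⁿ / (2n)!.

By the ratio test, |a_{n+1}/a_n| = (3(n+1) + 9)/(3n + 9) · 8 · 1/[(2n+1)·(2n+2)] → 0.
Since the limit is 0 < 1 for every z, the series converges on all of ℝ and R = ∞.

(−∞, ∞)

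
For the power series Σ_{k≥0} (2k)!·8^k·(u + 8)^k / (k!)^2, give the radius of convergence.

R = 1/32

By the ratio test, |a_{k+1}/a_k| = (2k+1)·(2k+2)/(k+1)² · 8 → 32.
Convergence for |u + 8| · 32 < 1, i.e. |u + 8| < 1/32. So R = 1/32.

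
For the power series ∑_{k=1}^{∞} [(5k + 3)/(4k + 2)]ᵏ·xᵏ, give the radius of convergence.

By the Cauchy root test, |a_k|^(1/k) = (5k + 3)/(4k + 2) → 5/4.
Thus R = 1/(5/4) = 4/5.

R = 4/5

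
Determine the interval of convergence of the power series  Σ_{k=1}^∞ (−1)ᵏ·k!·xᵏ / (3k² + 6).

Apply the ratio test: |a_{k+1}| / |a_k| = (k+1) · (3k² + 6)/(3(k+1)² + 6), which tends to ∞ as k → ∞.
The ratio grows without bound, so the series diverges whenever x ≠ 0; it converges only at x = 0. R = 0.

{0}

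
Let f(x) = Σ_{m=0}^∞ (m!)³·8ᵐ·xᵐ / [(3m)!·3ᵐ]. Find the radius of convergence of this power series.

Ratio test: |a_{m+1}/a_m| = (m+1)³/[(3m+1)·(3m+2)·(3m+3)] · 8/3 → 8/81 as m → ∞.
Thus R = 1/(8/81) = 81/8.

R = 81/8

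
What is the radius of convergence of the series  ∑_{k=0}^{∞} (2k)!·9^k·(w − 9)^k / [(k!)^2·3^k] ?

Ratio test: |a_{k+1}/a_k| = (2k+1)·(2k+2)/(k+1)² · 9/3 → 12 as k → ∞.
Hence the series converges for |w − 9| < 1/(12) = 1/12, so the radius of convergence is 1/12.

R = 1/12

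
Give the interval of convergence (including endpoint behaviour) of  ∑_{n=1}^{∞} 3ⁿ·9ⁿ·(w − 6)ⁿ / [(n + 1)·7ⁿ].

Ratio test: |a_{n+1}/a_n| = [(n + 1)/((n+1) + 1)] · 3·9/7 → 27/7 as n → ∞.
Thus R = 1/(27/7) = 7/27.
Check w = 169/27: the terms behave like c/n; limit comparison with the harmonic series gives divergence.
Check w = 155/27: an alternating series whose terms decrease to 0 in absolute value, so it converges by the Leibniz criterion.

[155/27, 169/27)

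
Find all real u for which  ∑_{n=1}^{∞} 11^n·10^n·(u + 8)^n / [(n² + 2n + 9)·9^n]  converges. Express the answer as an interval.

Apply the ratio test: |a_{n+1}| / |a_n| = [(n² + 2n + 9)/((n+1)² + 2(n+1) + 9)] · 11·10/9, which tends to 110/9 as n → ∞.
Convergence for |u + 8| · 110/9 < 1, i.e. |u + 8| < 9/110. So R = 9/110.
Check u = -871/110: absolute convergence follows by limit comparison with Σ 1/n².
When u = -889/110, the terms are on the order of 1/n², so the series converges absolutely by comparison with the p-series (p = 2 > 1).

[-889/110, -871/110]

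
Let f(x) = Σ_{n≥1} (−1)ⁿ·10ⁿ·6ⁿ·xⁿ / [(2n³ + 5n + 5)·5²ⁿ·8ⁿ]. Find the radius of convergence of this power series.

Apply the ratio test: |a_{n+1}| / |a_n| = [(2n³ + 5n + 5)/(2(n+1)³ + 5(n+1) + 5)] · 10·6/(25·8), which tends to 3/10 as n → ∞.
Hence the series converges for |x| < 1/(3/10) = 10/3, so the radius of convergence is 10/3.

R = 10/3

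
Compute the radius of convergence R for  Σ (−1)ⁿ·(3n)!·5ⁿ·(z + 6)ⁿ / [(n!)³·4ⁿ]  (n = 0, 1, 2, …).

By the ratio test, |a_{n+1}/a_n| = (3n+1)·(3n+2)·(3n+3)/(n+1)³ · 5/4 → 135/4.
The series converges when 135/4 · |z + 6| < 1, giving R = 4/135.

R = 4/135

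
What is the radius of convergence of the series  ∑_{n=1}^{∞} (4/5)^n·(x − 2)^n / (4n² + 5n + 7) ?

Apply the ratio test: |a_{n+1}| / |a_n| = [(4n² + 5n + 7)/(4(n+1)² + 5(n+1) + 7)] · 4/5, which tends to 4/5 as n → ∞.
The series converges when 4/5 · |x − 2| < 1, giving R = 5/4.

R = 5/4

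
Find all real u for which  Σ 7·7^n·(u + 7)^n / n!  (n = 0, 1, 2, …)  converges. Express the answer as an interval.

The ratio of consecutive coefficients is 7/7 · 7 · 1/(n+1) → 0.
The limit is 0, so the series converges for all u; R = ∞.

(−∞, ∞)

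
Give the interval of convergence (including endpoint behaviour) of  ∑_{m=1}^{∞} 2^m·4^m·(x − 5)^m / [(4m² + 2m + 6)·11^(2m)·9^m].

Ratio test: |a_{m+1}/a_m| = [(4m² + 2m + 6)/(4(m+1)² + 2(m+1) + 6)] · 2·4/(121·9) → 8/1089 as m → ∞.
Thus R = 1/(8/1089) = 1089/8.
Endpoint x = 1129/8: absolute convergence follows by limit comparison with Σ 1/m².
Check x = -1049/8: the terms are on the order of 1/m², so the series converges absolutely by comparison with the p-series (p = 2 > 1).

[-1049/8, 1129/8]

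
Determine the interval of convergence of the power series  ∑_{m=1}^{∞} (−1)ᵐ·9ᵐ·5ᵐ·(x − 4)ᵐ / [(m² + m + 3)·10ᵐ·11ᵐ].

[14/9, 58/9]

Apply the ratio test: |a_{m+1}| / |a_m| = [(m² + m + 3)/((m+1)² + (m+1) + 3)] · 9·5/(10·11), which tends to 9/22 as m → ∞.
Convergence for |x − 4| · 9/22 < 1, i.e. |x − 4| < 22/9. So R = 22/9.
Endpoint x = 58/9: the terms are on the order of 1/m², so the series converges absolutely by comparison with the p-series (p = 2 > 1).
Check x = 14/9: the terms are on the order of 1/m², so the series converges absolutely by comparison with the p-series (p = 2 > 1).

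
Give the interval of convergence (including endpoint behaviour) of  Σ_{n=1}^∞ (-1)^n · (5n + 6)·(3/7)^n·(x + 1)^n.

Apply the ratio test: |a_{n+1}| / |a_n| = [(5(n+1) + 6)/(5n + 6)] · 3/7, which tends to 3/7 as n → ∞.
Hence the series converges for |x + 1| < 1/(3/7) = 7/3, so the radius of convergence is 7/3.
At x = 4/3: the terms do not tend to 0, so the series diverges.
Check x = -10/3: the n-th term does not approach 0; divergence by the term test.

(-10/3, 4/3)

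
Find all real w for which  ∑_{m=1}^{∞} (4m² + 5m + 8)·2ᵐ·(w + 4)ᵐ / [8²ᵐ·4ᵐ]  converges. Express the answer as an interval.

Apply the ratio test: |a_{m+1}| / |a_m| = [(4(m+1)² + 5(m+1) + 8)/(4m² + 5m + 8)] · 2/(64·4), which tends to 1/128 as m → ∞.
Hence the series converges for |w + 4| < 1/(1/128) = 128, so the radius of convergence is 128.
When w = 124, the terms do not tend to 0, so the series diverges.
When w = -132, the m-th term does not approach 0; divergence by the term test.

(-132, 124)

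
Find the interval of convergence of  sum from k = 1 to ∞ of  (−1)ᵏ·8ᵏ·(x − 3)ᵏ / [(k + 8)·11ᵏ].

Ratio test: |a_{k+1}/a_k| = [(k + 8)/((k+1) + 8)] · 8/11 → 8/11 as k → ∞.
The series converges when 8/11 · |x − 3| < 1, giving R = 11/8.
Check x = 35/8: convergence follows from the alternating series test (terms decrease monotonically to 0).
At x = 13/8: the terms are asymptotic to a nonzero constant times 1/k, so the series diverges by limit comparison with Σ 1/k.

(13/8, 35/8]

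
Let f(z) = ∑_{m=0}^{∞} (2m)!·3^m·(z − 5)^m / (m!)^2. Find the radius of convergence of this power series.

R = 1/12

By the ratio test, |a_{m+1}/a_m| = (2m+1)·(2m+2)/(m+1)² · 3 → 12.
Convergence for |z − 5| · 12 < 1, i.e. |z − 5| < 1/12. So R = 1/12.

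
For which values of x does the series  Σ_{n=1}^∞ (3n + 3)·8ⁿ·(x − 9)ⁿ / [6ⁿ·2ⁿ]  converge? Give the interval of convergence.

(15/2, 21/2)

Ratio test: |a_{n+1}/a_n| = [(3(n+1) + 3)/(3n + 3)] · 8/(6·2) → 2/3 as n → ∞.
Thus R = 1/(2/3) = 3/2.
Endpoint x = 21/2: the terms do not tend to 0, so the series diverges.
When x = 15/2, the terms do not tend to 0, so the series diverges.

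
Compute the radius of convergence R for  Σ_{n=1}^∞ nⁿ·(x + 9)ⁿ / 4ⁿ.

Root test: |a_n|^(1/n) = n/4 → ∞.
Since the n-th root of |a_n| is unbounded, the series converges only at x = -9; R = 0.

R = 0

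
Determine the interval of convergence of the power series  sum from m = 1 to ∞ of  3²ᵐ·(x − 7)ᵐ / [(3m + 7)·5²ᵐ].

Ratio test: |a_{m+1}/a_m| = [(3m + 7)/(3(m+1) + 7)] · 9/25 → 9/25 as m → ∞.
Thus R = 1/(9/25) = 25/9.
Check x = 88/9: the terms are asymptotic to a nonzero constant times 1/m, so the series diverges by limit comparison with Σ 1/m.
Endpoint x = 38/9: convergence follows from the alternating series test (terms decrease monotonically to 0).

[38/9, 88/9)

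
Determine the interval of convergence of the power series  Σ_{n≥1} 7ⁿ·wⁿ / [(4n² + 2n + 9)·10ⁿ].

Ratio test: |a_{n+1}/a_n| = [(4n² + 2n + 9)/(4(n+1)² + 2(n+1) + 9)] · 7/10 → 7/10 as n → ∞.
Hence the series converges for |w| < 1/(7/10) = 10/7, so the radius of convergence is 10/7.
Check w = 10/7: absolute convergence follows by limit comparison with Σ 1/n².
When w = -10/7, the terms are on the order of 1/n², so the series converges absolutely by comparison with the p-series (p = 2 > 1).

[-10/7, 10/7]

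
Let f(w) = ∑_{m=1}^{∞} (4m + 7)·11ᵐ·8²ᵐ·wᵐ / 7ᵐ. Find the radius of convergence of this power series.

R = 7/704

By the ratio test, |a_{m+1}/a_m| = [(4(m+1) + 7)/(4m + 7)] · 11·64/7 → 704/7.
Hence the series converges for |w| < 1/(704/7) = 7/704, so the radius of convergence is 7/704.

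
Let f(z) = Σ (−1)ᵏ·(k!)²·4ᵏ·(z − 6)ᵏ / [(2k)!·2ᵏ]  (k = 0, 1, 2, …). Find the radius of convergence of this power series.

R = 2

The ratio of consecutive coefficients is (k+1)²/[(2k+1)·(2k+2)] · 4/2 → 1/2.
Thus R = 1/(1/2) = 2.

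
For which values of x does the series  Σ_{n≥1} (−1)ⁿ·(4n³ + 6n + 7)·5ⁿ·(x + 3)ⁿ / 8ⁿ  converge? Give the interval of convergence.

(-23/5, -7/5)

Apply the ratio test: |a_{n+1}| / |a_n| = [(4(n+1)³ + 6(n+1) + 7)/(4n³ + 6n + 7)] · 5/8, which tends to 5/8 as n → ∞.
Hence the series converges for |x + 3| < 1/(5/8) = 8/5, so the radius of convergence is 8/5.
At x = -7/5: the terms have absolute value of order n³, which does not tend to 0, so the series diverges by the divergence test.
At x = -23/5: the terms do not tend to 0, so the series diverges.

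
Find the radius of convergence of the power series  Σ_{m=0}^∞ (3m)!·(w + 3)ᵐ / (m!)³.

By the ratio test, |a_{m+1}/a_m| = (3m+1)·(3m+2)·(3m+3)/(m+1)³ → 27.
Thus R = 1/(27) = 1/27.

R = 1/27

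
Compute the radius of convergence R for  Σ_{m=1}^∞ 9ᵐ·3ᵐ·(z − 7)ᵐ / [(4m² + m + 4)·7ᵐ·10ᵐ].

R = 70/27

The ratio of consecutive coefficients is [(4m² + m + 4)/(4(m+1)² + (m+1) + 4)] · 9·3/(7·10) → 27/70.
Thus R = 1/(27/70) = 70/27.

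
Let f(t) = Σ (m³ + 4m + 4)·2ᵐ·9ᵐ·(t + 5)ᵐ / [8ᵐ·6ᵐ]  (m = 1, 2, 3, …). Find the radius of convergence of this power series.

R = 8/3

The ratio of consecutive coefficients is [((m+1)³ + 4(m+1) + 4)/(m³ + 4m + 4)] · 2·9/(8·6) → 3/8.
Hence the series converges for |t + 5| < 1/(3/8) = 8/3, so the radius of convergence is 8/3.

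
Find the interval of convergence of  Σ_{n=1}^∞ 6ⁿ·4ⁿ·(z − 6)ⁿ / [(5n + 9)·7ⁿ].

Apply the ratio test: |a_{n+1}| / |a_n| = [(5n + 9)/(5(n+1) + 9)] · 6·4/7, which tends to 24/7 as n → ∞.
Hence the series converges for |z − 6| < 1/(24/7) = 7/24, so the radius of convergence is 7/24.
When z = 151/24, the terms behave like c/n; limit comparison with the harmonic series gives divergence.
When z = 137/24, convergence follows from the alternating series test (terms decrease monotonically to 0).

[137/24, 151/24)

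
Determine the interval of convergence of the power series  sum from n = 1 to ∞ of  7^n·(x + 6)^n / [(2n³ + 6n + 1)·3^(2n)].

[-51/7, -33/7]

The ratio of consecutive coefficients is [(2n³ + 6n + 1)/(2(n+1)³ + 6(n+1) + 1)] · 7/9 → 7/9.
Hence the series converges for |x + 6| < 1/(7/9) = 9/7, so the radius of convergence is 9/7.
Check x = -33/7: absolute convergence follows by limit comparison with Σ 1/n³.
Endpoint x = -51/7: absolute convergence follows by limit comparison with Σ 1/n³.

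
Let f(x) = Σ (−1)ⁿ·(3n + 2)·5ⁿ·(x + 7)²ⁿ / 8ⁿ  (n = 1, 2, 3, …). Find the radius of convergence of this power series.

Ratio test: |a_{n+1}/a_n| = [(3(n+1) + 2)/(3n + 2)] · 5/8 → 5/8 as n → ∞.
Since the exponent of (x + 7) increases by 2 each term, convergence requires |x + 7|² < 8/5, hence R = 2√10/5.

R = 2√10/5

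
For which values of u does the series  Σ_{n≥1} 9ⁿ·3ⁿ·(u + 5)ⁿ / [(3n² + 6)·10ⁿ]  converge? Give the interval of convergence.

[-145/27, -125/27]

Ratio test: |a_{n+1}/a_n| = [(3n² + 6)/(3(n+1)² + 6)] · 9·3/10 → 27/10 as n → ∞.
Thus R = 1/(27/10) = 10/27.
Endpoint u = -125/27: absolute convergence follows by limit comparison with Σ 1/n².
Check u = -145/27: the series is dominated by a constant times Σ 1/n², which converges (p = 2 > 1).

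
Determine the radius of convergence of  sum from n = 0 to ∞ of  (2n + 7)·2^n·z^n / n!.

Apply the ratio test: |a_{n+1}| / |a_n| = (2(n+1) + 7)/(2n + 7) · 2 · 1/(n+1), which tends to 0 as n → ∞.
Since the limit is 0 < 1 for every z, the series converges on all of ℝ and R = ∞.

R = ∞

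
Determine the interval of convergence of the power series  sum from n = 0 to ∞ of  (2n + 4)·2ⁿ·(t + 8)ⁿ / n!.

By the ratio test, |a_{n+1}/a_n| = (2(n+1) + 4)/(2n + 4) · 2 · 1/(n+1) → 0.
Since the limit is 0 < 1 for every t, the series converges on all of ℝ and R = ∞.

(−∞, ∞)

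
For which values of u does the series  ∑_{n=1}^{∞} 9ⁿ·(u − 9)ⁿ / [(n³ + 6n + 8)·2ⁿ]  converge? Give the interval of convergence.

[79/9, 83/9]

By the ratio test, |a_{n+1}/a_n| = [(n³ + 6n + 8)/((n+1)³ + 6(n+1) + 8)] · 9/2 → 9/2.
Hence the series converges for |u − 9| < 1/(9/2) = 2/9, so the radius of convergence is 2/9.
Endpoint u = 83/9: the terms are on the order of 1/n³, so the series converges absolutely by comparison with the p-series (p = 3 > 1).
Endpoint u = 79/9: the series is dominated by a constant times Σ 1/n³, which converges (p = 3 > 1).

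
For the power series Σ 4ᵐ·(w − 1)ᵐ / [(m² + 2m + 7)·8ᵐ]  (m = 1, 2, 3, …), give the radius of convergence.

The ratio of consecutive coefficients is [(m² + 2m + 7)/((m+1)² + 2(m+1) + 7)] · 4/8 → 1/2.
Convergence for |w − 1| · 1/2 < 1, i.e. |w − 1| < 2. So R = 2.

R = 2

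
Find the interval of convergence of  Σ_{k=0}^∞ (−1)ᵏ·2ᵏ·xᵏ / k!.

(−∞, ∞)

Ratio test: |a_{k+1}/a_k| = 2 · 1/(k+1) → 0 as k → ∞.
The ratio tends to 0 regardless of x, hence R = ∞.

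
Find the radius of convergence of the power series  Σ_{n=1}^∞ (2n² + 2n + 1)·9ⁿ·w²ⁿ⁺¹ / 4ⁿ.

R = 2/3

Apply the ratio test: |a_{n+1}| / |a_n| = [(2(n+1)² + 2(n+1) + 1)/(2n² + 2n + 1)] · 9/4, which tends to 9/4 as n → ∞.
Writing y = w², the series in y has radius 4/9, so |w| < √(4/9) = 2/3 and R = 2/3.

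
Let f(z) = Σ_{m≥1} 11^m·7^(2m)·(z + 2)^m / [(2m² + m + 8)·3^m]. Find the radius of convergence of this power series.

R = 3/539

Apply the ratio test: |a_{m+1}| / |a_m| = [(2m² + m + 8)/(2(m+1)² + (m+1) + 8)] · 11·49/3, which tends to 539/3 as m → ∞.
Convergence for |z + 2| · 539/3 < 1, i.e. |z + 2| < 3/539. So R = 3/539.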